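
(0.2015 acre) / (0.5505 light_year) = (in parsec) 5.074e-30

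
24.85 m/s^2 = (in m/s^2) 24.85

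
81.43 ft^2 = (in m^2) 7.565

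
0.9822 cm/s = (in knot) 0.01909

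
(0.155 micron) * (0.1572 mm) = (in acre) 6.021e-15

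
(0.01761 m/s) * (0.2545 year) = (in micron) 1.413e+11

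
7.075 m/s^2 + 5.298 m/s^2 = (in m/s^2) 12.37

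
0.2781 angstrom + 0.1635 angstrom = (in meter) 4.416e-11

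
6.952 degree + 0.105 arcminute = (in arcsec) 2.503e+04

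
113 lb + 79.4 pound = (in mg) 8.727e+07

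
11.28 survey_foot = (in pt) 9746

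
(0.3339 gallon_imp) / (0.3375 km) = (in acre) 1.111e-09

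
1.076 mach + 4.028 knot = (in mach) 1.082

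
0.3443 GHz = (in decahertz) 3.443e+07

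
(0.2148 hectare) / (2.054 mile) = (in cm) 64.98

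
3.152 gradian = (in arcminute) 170.2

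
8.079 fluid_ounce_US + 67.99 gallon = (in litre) 257.6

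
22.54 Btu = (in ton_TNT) 5.684e-06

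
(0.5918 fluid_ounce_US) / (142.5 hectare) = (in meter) 1.228e-11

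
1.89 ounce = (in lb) 0.1181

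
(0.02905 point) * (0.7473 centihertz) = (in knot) 1.489e-07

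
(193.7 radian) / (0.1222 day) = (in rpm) 0.1752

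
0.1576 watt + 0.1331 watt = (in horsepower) 0.0003898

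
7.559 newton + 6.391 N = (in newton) 13.95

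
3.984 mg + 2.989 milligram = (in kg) 6.973e-06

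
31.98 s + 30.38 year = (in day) 1.109e+04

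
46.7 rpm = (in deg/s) 280.2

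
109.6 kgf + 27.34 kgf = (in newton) 1343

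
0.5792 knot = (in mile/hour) 0.6665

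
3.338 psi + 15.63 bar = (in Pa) 1.586e+06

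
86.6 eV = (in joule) 1.387e-17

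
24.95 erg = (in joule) 2.495e-06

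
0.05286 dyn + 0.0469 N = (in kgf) 0.004783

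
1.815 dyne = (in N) 1.815e-05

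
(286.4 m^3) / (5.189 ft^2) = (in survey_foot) 1949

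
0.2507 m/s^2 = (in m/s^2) 0.2507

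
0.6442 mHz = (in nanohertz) 6.442e+05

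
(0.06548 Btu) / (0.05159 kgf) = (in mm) 1.366e+05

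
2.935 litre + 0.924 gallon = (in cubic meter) 0.006433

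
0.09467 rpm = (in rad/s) 0.009914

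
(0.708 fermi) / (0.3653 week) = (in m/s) 3.205e-21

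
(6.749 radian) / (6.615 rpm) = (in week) 1.611e-05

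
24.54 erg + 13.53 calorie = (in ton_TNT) 1.353e-08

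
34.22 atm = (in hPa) 3.467e+04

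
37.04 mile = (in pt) 1.69e+08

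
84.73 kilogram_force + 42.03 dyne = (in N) 830.9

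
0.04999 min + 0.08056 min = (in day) 9.066e-05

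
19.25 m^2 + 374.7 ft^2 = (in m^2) 54.06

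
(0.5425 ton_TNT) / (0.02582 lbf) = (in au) 0.1321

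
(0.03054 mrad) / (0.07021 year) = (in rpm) 1.317e-10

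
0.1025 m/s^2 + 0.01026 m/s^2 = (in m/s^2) 0.1128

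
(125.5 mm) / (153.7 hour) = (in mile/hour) 5.074e-07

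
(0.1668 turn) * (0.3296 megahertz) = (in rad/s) 3.454e+05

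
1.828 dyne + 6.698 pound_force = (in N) 29.79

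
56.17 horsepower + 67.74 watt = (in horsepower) 56.26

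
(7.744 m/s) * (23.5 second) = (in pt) 5.159e+05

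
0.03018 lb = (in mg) 1.369e+04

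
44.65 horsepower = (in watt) 3.33e+04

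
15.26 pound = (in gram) 6922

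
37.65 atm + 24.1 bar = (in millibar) 6.225e+04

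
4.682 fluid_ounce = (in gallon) 0.03658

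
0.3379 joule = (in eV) 2.109e+18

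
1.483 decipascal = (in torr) 0.001112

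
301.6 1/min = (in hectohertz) 0.05027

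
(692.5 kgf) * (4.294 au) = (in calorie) 1.043e+15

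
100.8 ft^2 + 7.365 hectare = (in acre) 18.2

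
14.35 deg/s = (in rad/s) 0.2505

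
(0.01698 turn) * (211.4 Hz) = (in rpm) 215.4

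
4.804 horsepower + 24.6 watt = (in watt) 3607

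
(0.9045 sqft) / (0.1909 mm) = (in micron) 4.402e+08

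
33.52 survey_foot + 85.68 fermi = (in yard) 11.17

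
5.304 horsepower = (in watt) 3955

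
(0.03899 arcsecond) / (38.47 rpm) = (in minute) 7.82e-10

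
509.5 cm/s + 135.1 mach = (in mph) 1.029e+05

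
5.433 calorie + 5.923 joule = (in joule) 28.65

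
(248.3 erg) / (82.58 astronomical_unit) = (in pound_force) 4.518e-19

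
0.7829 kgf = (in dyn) 7.678e+05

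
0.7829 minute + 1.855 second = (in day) 0.0005652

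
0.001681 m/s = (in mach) 4.937e-06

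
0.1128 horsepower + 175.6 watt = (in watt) 259.7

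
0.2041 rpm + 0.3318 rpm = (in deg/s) 3.215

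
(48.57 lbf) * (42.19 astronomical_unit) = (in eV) 8.511e+33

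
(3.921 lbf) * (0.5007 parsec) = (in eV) 1.682e+36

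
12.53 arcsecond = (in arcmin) 0.2088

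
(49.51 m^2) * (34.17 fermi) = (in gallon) 4.469e-10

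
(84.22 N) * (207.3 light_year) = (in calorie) 3.948e+19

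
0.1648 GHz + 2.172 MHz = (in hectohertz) 1.67e+06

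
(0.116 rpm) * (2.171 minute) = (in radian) 1.582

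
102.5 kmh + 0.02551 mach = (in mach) 0.1091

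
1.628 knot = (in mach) 0.00246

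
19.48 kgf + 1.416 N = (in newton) 192.4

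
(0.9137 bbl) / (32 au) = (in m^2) 3.035e-14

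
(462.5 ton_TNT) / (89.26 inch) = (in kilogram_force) 8.703e+10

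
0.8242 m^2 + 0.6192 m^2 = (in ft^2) 15.54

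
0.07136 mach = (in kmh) 87.47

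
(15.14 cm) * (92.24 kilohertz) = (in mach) 41.01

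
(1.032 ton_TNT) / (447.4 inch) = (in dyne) 3.8e+13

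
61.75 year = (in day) 2.254e+04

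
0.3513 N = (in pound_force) 0.07898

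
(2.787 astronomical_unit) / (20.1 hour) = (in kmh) 2.074e+07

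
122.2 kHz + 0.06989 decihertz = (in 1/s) 1.222e+05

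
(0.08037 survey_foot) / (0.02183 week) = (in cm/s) 0.0001855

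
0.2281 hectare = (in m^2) 2281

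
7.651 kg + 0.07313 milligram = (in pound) 16.87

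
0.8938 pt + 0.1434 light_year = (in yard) 1.484e+15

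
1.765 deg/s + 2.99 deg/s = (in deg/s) 4.755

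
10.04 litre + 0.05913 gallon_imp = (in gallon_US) 2.723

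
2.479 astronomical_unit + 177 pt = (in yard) 4.056e+11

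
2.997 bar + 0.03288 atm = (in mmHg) 2273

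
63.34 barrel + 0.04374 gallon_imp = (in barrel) 63.34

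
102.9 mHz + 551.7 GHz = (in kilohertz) 5.517e+08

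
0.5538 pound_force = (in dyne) 2.463e+05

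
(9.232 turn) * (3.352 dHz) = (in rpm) 185.7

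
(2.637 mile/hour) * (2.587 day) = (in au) 1.761e-06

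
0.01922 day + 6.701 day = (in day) 6.72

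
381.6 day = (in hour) 9158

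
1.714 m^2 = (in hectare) 0.0001714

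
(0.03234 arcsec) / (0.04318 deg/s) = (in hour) 5.779e-08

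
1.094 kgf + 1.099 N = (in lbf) 2.659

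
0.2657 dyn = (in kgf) 2.709e-07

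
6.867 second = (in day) 7.948e-05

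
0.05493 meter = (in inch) 2.163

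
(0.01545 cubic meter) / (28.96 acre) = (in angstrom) 1318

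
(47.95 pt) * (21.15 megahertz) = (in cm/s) 3.578e+07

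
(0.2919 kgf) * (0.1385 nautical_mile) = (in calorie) 175.5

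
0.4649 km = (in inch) 1.83e+04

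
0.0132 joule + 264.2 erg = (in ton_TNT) 3.161e-12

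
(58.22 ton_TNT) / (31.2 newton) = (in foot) 2.561e+10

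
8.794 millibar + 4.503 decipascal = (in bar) 0.008799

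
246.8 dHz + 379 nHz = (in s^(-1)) 24.68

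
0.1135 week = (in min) 1144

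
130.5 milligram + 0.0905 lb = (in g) 41.18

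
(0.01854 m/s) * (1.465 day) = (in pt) 6.652e+06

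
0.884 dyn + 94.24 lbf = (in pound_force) 94.24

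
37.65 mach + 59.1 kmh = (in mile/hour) 2.871e+04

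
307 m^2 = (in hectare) 0.0307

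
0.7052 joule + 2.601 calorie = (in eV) 7.233e+19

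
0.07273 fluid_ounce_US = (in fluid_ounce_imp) 0.0757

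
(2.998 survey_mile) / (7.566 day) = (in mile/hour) 0.01651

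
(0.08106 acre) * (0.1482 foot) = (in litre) 1.482e+04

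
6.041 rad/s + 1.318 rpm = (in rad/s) 6.179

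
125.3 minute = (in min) 125.3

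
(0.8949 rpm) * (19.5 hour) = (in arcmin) 2.262e+07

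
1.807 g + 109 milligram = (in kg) 0.001916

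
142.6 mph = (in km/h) 229.5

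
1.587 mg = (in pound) 3.499e-06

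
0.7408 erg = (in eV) 4.624e+11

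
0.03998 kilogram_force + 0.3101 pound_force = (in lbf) 0.3982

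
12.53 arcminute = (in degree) 0.2088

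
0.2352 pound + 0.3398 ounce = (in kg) 0.1163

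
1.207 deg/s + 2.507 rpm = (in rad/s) 0.2836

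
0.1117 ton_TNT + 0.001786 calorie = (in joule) 4.674e+08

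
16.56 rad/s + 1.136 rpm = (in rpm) 159.3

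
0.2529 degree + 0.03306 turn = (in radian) 0.2121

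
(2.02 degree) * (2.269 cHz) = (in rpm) 0.007639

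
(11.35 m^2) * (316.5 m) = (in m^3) 3592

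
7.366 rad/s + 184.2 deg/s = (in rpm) 101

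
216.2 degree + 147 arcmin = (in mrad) 3816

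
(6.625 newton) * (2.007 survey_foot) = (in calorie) 0.9686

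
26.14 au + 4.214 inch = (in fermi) 3.91e+27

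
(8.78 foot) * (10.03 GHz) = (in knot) 5.218e+10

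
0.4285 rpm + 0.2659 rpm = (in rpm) 0.6944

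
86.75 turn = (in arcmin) 1.874e+06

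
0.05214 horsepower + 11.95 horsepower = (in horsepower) 12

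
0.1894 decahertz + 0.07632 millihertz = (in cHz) 189.4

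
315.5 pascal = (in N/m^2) 315.5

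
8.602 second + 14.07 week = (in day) 98.49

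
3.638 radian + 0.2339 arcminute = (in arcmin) 1.251e+04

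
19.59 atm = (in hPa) 1.985e+04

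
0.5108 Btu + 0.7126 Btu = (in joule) 1291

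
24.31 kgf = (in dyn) 2.384e+07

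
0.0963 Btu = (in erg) 1.016e+09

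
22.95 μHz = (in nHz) 2.295e+04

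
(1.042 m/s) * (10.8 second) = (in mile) 0.006993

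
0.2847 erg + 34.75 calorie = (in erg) 1.454e+09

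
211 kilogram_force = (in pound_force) 465.2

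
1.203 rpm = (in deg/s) 7.218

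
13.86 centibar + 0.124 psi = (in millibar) 147.1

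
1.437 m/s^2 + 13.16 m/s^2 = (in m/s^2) 14.6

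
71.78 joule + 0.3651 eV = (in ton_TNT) 1.716e-08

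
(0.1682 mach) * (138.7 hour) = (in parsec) 9.268e-10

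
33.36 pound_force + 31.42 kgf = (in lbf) 102.6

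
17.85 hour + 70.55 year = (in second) 2.225e+09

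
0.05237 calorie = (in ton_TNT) 5.237e-11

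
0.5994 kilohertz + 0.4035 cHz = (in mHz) 5.994e+05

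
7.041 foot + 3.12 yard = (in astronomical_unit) 3.342e-11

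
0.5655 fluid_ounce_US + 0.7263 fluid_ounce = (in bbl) 0.0002403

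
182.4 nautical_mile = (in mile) 209.9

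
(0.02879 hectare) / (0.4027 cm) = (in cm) 7.149e+06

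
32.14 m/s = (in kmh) 115.7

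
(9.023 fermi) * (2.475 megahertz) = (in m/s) 2.233e-08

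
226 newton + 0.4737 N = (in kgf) 23.09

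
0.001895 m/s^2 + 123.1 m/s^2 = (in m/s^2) 123.1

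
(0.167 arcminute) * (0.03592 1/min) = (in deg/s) 1.666e-06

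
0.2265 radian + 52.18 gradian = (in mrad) 1046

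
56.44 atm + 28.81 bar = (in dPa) 8.6e+07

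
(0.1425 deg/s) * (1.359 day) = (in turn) 46.48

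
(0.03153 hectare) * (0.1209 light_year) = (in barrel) 2.268e+18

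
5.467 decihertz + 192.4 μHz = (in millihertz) 546.9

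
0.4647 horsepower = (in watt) 346.5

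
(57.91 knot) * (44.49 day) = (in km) 1.145e+05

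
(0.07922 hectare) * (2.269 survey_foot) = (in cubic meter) 547.9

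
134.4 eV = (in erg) 2.153e-10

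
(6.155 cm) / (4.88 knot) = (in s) 0.02452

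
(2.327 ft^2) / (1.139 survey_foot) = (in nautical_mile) 0.0003362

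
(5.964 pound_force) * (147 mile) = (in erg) 6.276e+13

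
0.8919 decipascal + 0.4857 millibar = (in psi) 0.007057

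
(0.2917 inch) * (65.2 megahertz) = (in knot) 9.39e+05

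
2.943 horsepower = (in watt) 2195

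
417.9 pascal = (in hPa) 4.179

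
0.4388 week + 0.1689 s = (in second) 2.654e+05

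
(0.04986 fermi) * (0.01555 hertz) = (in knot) 1.507e-18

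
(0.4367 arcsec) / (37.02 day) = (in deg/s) 3.793e-11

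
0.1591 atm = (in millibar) 161.2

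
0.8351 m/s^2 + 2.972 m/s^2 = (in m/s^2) 3.807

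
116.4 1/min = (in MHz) 1.94e-06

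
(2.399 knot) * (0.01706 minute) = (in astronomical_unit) 8.444e-12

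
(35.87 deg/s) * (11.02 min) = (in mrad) 4.139e+05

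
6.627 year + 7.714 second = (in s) 2.09e+08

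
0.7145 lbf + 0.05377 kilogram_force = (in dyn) 3.706e+05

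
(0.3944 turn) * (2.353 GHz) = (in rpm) 5.568e+10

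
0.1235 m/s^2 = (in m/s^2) 0.1235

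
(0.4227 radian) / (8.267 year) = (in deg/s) 9.29e-08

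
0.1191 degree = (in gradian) 0.1323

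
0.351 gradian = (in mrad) 5.513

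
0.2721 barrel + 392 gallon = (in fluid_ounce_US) 5.164e+04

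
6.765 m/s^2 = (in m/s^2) 6.765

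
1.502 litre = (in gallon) 0.3968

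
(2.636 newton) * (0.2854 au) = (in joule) 1.125e+11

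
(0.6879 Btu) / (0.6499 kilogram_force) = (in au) 7.612e-10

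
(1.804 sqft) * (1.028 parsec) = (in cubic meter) 5.316e+15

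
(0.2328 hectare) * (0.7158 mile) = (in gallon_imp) 5.899e+08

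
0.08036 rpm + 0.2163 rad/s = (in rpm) 2.146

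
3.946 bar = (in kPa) 394.6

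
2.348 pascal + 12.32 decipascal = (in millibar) 0.0358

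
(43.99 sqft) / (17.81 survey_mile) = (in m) 0.0001426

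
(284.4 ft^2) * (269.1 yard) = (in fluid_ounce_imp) 2.288e+08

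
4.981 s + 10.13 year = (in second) 3.195e+08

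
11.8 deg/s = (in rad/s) 0.2059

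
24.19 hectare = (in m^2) 2.419e+05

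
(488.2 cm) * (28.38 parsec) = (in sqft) 4.602e+19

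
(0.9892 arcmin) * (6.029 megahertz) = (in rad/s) 1735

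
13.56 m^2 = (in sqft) 146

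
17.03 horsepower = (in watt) 1.27e+04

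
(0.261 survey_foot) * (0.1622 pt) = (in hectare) 4.552e-10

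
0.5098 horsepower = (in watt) 380.2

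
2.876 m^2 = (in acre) 0.0007107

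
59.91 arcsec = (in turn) 4.623e-05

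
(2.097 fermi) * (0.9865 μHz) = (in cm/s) 2.069e-19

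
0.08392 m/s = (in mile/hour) 0.1877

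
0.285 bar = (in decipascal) 2.85e+05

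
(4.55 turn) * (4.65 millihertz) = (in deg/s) 7.617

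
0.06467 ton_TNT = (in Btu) 2.565e+05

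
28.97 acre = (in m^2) 1.172e+05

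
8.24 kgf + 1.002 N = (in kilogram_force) 8.342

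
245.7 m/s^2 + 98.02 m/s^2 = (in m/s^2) 343.7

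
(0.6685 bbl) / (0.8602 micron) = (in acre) 30.53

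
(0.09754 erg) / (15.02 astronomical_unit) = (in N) 4.341e-21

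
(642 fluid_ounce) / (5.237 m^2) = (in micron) 3625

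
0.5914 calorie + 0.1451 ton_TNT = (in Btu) 5.754e+05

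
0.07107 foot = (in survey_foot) 0.07107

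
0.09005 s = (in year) 2.855e-09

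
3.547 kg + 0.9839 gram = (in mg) 3.548e+06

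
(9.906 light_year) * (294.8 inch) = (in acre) 1.734e+14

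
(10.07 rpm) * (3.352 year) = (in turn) 1.774e+07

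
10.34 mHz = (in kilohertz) 1.034e-05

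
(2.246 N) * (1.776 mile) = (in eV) 4.007e+22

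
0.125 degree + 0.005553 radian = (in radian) 0.007735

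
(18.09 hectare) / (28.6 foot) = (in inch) 8.17e+05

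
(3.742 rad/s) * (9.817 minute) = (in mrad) 2.204e+06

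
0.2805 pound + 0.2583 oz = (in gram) 134.6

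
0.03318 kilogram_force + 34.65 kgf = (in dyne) 3.401e+07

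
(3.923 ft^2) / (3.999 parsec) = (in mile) 1.835e-21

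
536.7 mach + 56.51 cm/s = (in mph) 4.088e+05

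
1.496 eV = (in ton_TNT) 5.729e-29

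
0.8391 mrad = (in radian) 0.0008391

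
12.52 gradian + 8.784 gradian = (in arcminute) 1150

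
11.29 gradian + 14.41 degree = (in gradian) 27.3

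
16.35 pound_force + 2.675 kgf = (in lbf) 22.25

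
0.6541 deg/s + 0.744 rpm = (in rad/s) 0.08933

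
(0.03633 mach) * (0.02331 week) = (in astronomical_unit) 1.166e-06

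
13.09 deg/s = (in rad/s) 0.2285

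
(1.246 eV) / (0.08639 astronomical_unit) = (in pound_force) 3.473e-30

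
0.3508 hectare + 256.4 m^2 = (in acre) 0.9302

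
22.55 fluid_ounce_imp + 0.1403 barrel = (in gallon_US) 6.062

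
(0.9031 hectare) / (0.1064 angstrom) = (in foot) 2.785e+15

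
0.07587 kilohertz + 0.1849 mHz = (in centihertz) 7587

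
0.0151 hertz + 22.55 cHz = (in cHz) 24.06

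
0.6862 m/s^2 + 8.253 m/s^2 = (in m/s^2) 8.939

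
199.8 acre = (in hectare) 80.86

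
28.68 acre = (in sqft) 1.249e+06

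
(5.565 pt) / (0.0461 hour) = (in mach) 3.474e-08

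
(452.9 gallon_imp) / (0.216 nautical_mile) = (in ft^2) 0.0554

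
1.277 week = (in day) 8.939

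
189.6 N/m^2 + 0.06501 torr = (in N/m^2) 198.3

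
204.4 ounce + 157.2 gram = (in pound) 13.12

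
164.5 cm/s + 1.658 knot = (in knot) 4.856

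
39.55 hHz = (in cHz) 3.955e+05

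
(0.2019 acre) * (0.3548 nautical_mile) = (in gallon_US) 1.418e+08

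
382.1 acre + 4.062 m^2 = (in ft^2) 1.664e+07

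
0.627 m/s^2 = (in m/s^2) 0.627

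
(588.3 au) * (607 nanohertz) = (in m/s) 5.342e+07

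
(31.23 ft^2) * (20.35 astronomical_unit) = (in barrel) 5.556e+13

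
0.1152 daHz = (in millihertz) 1152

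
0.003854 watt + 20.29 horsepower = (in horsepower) 20.29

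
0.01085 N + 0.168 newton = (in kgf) 0.01824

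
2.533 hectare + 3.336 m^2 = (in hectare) 2.533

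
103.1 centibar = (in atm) 1.018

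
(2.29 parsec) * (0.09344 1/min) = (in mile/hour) 2.462e+14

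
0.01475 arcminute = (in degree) 0.0002458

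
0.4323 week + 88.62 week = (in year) 1.708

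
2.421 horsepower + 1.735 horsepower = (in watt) 3099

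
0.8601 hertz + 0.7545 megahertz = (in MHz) 0.7545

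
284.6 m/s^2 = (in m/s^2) 284.6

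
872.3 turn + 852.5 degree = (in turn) 874.7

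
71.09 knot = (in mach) 0.1074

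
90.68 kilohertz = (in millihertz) 9.068e+07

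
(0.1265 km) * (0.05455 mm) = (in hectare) 6.901e-07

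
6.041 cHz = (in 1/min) 3.625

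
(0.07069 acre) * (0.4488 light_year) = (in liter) 1.215e+21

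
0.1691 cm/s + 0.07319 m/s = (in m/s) 0.07488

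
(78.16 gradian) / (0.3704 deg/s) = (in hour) 0.05275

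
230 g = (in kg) 0.23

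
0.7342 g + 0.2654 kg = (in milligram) 2.661e+05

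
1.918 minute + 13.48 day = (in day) 13.48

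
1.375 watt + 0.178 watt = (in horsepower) 0.002083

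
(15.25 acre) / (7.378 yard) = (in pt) 2.593e+07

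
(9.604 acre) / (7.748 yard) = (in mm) 5.486e+06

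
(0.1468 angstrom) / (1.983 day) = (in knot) 1.666e-16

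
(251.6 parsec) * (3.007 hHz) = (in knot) 4.538e+21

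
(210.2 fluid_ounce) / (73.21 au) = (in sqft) 6.11e-15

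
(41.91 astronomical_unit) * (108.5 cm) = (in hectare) 6.803e+08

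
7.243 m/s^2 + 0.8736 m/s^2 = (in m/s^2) 8.117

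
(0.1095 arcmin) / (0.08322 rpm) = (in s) 0.003655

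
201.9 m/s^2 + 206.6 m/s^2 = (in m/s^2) 408.5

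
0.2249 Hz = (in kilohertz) 0.0002249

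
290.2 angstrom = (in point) 8.226e-05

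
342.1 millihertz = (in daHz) 0.03421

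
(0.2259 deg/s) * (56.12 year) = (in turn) 1.111e+06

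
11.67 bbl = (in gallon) 490.1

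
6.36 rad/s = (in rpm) 60.73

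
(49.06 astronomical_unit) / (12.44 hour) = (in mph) 3.666e+08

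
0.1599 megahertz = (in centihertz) 1.599e+07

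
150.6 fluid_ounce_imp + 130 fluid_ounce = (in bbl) 0.0511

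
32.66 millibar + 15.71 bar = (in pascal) 1.574e+06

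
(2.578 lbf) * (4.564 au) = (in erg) 7.83e+19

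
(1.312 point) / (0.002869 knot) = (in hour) 8.711e-05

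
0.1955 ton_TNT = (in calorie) 1.955e+08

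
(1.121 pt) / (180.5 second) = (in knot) 4.259e-06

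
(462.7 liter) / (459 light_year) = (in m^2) 1.066e-19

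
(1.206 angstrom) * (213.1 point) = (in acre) 2.24e-15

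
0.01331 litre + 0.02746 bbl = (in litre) 4.379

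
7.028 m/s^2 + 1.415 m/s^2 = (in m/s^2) 8.443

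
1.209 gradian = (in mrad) 18.99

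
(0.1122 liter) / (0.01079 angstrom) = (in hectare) 1.04e+04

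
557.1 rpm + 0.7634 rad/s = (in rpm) 564.4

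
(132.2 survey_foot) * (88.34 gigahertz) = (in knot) 6.919e+12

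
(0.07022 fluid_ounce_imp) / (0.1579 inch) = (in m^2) 0.0004975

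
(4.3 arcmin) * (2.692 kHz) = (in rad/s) 3.367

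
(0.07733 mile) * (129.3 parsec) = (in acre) 1.227e+17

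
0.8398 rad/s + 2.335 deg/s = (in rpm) 8.409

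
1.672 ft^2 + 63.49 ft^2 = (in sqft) 65.16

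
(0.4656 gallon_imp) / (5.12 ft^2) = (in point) 12.61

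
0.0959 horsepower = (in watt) 71.51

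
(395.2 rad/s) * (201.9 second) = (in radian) 7.979e+04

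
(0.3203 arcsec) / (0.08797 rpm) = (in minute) 2.809e-06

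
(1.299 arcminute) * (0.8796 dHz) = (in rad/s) 3.324e-05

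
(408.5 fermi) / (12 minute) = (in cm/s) 5.674e-14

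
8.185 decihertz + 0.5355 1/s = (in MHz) 1.354e-06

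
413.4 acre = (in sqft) 1.801e+07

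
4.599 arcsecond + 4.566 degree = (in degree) 4.567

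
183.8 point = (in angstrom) 6.484e+08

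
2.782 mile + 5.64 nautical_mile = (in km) 14.92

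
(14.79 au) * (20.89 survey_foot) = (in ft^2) 1.516e+14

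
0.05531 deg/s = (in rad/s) 0.0009653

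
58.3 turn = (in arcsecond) 7.556e+07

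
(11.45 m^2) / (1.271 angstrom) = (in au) 0.6022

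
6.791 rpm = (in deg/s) 40.75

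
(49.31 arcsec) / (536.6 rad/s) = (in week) 7.366e-13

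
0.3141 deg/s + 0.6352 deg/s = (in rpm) 0.1582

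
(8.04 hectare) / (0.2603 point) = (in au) 0.005853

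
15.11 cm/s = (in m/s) 0.1511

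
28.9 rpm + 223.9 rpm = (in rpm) 252.8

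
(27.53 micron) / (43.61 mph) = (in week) 2.335e-12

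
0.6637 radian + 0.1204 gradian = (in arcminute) 2288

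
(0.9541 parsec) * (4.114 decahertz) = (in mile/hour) 2.709e+18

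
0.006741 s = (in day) 7.802e-08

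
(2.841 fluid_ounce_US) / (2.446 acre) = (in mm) 8.488e-06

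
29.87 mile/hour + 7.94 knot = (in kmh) 62.78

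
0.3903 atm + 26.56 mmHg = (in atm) 0.4252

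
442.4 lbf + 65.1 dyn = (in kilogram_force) 200.7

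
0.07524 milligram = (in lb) 1.659e-07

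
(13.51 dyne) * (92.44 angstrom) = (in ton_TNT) 2.985e-22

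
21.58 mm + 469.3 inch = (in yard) 13.06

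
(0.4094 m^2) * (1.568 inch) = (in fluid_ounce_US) 551.3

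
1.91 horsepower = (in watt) 1424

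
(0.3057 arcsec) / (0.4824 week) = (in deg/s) 2.911e-10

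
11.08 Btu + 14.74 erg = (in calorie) 2794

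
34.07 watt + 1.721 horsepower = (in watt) 1317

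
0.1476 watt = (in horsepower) 0.0001979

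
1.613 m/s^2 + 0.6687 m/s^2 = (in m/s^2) 2.282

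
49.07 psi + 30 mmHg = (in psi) 49.65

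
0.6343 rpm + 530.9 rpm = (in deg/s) 3189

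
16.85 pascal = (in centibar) 0.01685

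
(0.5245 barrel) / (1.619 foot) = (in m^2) 0.169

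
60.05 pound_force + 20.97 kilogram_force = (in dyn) 4.728e+07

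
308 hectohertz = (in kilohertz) 30.8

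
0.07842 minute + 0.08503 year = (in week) 4.434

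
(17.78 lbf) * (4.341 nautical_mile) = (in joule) 6.358e+05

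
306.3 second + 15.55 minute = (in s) 1239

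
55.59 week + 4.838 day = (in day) 394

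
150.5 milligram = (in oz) 0.005309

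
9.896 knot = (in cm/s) 509.1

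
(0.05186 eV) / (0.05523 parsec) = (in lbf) 1.096e-36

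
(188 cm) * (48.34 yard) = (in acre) 0.02053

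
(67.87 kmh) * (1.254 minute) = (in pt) 4.021e+06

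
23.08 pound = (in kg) 10.47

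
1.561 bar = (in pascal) 1.561e+05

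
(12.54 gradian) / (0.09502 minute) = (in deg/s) 1.98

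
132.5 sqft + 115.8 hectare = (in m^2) 1.158e+06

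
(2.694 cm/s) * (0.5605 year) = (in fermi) 4.762e+20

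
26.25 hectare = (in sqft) 2.826e+06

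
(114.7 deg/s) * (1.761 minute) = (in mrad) 2.115e+05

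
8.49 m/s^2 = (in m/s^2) 8.49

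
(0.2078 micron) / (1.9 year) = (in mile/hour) 7.758e-15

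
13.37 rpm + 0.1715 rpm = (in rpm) 13.54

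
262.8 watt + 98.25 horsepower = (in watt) 7.353e+04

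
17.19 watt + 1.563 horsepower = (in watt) 1183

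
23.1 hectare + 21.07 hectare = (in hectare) 44.17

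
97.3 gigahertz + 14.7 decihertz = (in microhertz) 9.73e+16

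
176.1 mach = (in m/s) 5.996e+04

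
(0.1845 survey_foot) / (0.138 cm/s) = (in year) 1.292e-06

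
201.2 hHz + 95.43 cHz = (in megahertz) 0.02012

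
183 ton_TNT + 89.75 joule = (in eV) 4.779e+30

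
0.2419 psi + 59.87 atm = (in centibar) 6068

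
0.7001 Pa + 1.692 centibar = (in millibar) 16.93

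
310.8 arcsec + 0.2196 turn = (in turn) 0.2198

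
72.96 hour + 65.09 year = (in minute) 3.422e+07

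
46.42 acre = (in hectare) 18.79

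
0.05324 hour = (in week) 0.0003169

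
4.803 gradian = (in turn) 0.01201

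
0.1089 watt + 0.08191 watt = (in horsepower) 0.0002559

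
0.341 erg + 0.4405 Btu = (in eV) 2.901e+21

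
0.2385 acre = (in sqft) 1.039e+04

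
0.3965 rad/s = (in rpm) 3.786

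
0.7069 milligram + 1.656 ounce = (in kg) 0.04695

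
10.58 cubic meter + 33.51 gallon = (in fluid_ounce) 3.62e+05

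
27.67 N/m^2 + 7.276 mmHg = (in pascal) 997.7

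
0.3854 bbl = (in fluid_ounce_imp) 2157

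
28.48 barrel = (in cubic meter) 4.528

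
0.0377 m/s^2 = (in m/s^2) 0.0377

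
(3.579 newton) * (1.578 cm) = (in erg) 5.648e+05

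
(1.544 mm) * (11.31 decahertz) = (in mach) 0.0005129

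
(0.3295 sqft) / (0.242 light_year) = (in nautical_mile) 7.219e-21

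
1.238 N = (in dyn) 1.238e+05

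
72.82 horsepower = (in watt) 5.43e+04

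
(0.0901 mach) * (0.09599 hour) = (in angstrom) 1.06e+14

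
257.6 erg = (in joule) 2.576e-05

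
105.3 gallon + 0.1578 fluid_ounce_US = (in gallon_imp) 87.68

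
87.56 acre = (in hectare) 35.43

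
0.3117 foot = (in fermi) 9.501e+13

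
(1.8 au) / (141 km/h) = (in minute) 1.146e+08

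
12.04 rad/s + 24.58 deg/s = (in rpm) 119.1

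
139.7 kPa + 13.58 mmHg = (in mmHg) 1061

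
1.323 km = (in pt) 3.75e+06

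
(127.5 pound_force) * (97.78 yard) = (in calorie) 1.212e+04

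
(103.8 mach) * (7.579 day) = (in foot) 7.593e+10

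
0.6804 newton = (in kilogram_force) 0.06938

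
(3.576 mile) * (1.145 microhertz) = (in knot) 0.01281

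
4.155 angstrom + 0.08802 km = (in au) 5.884e-10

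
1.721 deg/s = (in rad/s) 0.03004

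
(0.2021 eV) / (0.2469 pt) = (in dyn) 3.718e-11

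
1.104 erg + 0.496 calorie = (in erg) 2.075e+07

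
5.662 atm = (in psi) 83.21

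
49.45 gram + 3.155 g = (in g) 52.6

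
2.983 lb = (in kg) 1.353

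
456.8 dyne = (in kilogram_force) 0.0004658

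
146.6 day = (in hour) 3518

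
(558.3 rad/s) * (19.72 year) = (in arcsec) 7.162e+16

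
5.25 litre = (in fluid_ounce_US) 177.5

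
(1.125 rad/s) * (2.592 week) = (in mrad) 1.764e+09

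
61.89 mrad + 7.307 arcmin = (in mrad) 64.02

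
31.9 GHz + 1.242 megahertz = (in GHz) 31.9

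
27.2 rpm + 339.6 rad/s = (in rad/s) 342.4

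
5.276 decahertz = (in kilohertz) 0.05276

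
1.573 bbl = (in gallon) 66.07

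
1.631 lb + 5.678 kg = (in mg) 6.418e+06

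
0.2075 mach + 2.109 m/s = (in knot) 141.4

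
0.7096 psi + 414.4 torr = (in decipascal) 6.014e+05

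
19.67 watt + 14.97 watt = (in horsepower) 0.04645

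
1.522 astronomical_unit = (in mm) 2.277e+14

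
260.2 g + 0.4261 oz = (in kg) 0.2723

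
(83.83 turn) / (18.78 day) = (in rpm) 0.0031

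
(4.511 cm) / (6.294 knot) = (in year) 4.418e-10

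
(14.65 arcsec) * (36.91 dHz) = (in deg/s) 0.01502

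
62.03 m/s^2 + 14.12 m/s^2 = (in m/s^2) 76.15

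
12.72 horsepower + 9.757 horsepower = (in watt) 1.676e+04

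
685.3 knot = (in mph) 788.6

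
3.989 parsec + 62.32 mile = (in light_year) 13.01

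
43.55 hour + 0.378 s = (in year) 0.004971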